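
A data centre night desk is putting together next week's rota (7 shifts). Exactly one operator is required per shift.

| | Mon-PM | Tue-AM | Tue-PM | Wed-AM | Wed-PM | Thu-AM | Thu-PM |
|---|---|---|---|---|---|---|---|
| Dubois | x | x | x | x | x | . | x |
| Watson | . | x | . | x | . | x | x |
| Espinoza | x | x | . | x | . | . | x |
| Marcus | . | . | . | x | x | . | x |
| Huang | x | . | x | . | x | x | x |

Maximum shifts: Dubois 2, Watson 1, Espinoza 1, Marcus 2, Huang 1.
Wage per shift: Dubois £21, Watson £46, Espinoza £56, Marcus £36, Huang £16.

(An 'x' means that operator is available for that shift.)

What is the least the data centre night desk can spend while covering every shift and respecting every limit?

£232

Picking the cheapest available operator for each shift independently would cost £122, but that ignores the shift limits.
An optimal schedule: Mon-PM→Dubois, Tue-AM→Espinoza, Tue-PM→Dubois, Wed-AM→Marcus, Wed-PM→Marcus, Thu-AM→Watson, Thu-PM→Huang.
Total: 21 + 56 + 21 + 36 + 36 + 46 + 16 = £232.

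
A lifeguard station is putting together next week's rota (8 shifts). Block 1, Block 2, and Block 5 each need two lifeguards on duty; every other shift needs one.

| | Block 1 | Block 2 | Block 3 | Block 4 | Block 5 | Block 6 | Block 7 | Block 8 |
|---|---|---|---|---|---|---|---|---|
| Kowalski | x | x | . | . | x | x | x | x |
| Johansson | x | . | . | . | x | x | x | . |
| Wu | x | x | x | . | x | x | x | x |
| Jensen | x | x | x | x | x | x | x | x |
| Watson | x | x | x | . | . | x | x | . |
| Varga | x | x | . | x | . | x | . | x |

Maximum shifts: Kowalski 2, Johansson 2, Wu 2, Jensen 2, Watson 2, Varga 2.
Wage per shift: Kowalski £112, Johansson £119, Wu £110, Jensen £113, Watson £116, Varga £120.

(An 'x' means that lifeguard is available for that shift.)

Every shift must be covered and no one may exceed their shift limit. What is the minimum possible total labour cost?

Picking the cheapest available lifeguard for each shift independently would cost £1219, but that ignores the shift limits.
An optimal schedule: Block 1→Watson+Varga, Block 2→Jensen+Watson, Block 3→Wu, Block 4→Jensen, Block 5→Johansson+Wu, Block 6→Johansson, Block 7→Kowalski, Block 8→Kowalski.
Total: 116 + 120 + 113 + 116 + 110 + 113 + 119 + 110 + 119 + 112 + 112 = £1260.

£1260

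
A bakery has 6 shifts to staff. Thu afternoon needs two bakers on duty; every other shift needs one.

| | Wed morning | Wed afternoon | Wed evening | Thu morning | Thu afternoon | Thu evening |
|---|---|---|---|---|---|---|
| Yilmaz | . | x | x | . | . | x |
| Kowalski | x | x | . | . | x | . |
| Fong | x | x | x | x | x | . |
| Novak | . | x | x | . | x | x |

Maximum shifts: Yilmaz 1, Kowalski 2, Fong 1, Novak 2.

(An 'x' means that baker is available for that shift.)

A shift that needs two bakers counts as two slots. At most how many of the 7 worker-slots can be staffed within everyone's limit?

6

Total capacity across all bakers is 1+2+1+2 = 6, and 7 slots are needed, so at most 6 can be filled.
An assignment achieving 6: Wed morning→Kowalski, Wed evening→Novak, Thu morning→Fong, Thu afternoon→Kowalski+Novak, Thu evening→Yilmaz.
Loads: Yilmaz 1/1, Kowalski 2/2, Fong 1/1, Novak 2/2.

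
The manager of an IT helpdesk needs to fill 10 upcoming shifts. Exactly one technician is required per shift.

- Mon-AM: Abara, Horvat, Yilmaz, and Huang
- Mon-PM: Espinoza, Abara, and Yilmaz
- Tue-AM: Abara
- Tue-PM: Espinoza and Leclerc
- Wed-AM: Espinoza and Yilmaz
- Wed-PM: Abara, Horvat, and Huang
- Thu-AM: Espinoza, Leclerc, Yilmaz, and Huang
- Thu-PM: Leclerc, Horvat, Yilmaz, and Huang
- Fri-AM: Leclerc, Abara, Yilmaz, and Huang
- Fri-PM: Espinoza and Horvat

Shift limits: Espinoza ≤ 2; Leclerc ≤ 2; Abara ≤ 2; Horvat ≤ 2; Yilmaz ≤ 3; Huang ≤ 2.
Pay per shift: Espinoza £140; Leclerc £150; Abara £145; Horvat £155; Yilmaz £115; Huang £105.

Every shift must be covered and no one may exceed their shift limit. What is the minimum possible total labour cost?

£1275

Tue-AM can only be covered by Abara, so that assignment is forced.
Picking the cheapest available technician for each shift independently would cost £1180, but that ignores the shift limits.
An optimal schedule: Mon-AM→Huang, Mon-PM→Yilmaz, Tue-AM→Abara, Tue-PM→Espinoza, Wed-AM→Yilmaz, Wed-PM→Huang, Thu-AM→Yilmaz, Thu-PM→Leclerc, Fri-AM→Abara, Fri-PM→Espinoza.
Total: 105 + 115 + 145 + 140 + 115 + 105 + 115 + 150 + 145 + 140 = £1275.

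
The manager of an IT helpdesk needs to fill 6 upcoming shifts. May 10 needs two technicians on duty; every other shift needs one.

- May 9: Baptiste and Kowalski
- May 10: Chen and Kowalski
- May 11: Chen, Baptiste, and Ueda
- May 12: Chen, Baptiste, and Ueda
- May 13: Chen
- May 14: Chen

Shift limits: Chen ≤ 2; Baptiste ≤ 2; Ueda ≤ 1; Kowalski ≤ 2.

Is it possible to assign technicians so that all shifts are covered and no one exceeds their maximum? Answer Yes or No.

No

Total capacity is 7 and 7 slots are needed, so capacity alone doesn't rule it out.
Shifts {May 10, May 13, May 14} need 4 worker-slots in total, but the technicians available for any of those shifts (Chen and Kowalski) can supply at most 3 among them. So no valid schedule exists.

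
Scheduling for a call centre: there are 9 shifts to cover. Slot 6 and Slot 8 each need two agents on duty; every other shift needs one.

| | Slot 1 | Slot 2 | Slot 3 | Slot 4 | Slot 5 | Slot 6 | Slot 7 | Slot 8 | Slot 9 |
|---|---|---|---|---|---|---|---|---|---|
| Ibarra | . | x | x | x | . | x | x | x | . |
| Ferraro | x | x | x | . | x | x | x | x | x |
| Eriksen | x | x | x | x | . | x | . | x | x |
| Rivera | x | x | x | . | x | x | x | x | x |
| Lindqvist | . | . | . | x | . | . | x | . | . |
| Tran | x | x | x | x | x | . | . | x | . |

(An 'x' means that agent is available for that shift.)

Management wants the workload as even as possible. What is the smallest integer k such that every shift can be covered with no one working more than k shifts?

2

With 6 agents and 11 worker-slots to fill, someone must work at least ⌈11/6⌉ = 2 shifts, so k ≥ 2.
k = 2 works: Slot 1→Eriksen, Slot 2→Ibarra, Slot 3→Tran, Slot 4→Ibarra, Slot 5→Ferraro, Slot 6→Eriksen+Rivera, Slot 7→Lindqvist, Slot 8→Rivera+Tran, Slot 9→Ferraro.
Loads: Ibarra 2, Ferraro 2, Eriksen 2, Rivera 2, Lindqvist 1, Tran 2 — all ≤ 2.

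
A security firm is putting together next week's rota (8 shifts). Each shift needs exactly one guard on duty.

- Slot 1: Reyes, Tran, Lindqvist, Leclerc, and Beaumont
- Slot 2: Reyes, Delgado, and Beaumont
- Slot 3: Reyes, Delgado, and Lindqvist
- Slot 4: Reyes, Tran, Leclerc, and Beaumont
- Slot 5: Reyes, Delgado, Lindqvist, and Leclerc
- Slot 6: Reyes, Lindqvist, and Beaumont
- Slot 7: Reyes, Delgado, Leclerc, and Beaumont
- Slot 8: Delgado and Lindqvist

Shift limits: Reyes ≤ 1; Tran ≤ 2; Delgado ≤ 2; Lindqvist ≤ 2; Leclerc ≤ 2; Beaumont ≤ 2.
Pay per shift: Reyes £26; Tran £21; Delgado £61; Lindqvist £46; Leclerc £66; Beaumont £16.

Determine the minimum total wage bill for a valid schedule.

£253

Picking the cheapest available guard for each shift independently would cost £178, but that ignores the shift limits.
An optimal schedule: Slot 1→Tran, Slot 2→Beaumont, Slot 3→Reyes, Slot 4→Tran, Slot 5→Lindqvist, Slot 6→Beaumont, Slot 7→Delgado, Slot 8→Lindqvist.
Total: 21 + 16 + 26 + 21 + 46 + 16 + 61 + 46 = £253.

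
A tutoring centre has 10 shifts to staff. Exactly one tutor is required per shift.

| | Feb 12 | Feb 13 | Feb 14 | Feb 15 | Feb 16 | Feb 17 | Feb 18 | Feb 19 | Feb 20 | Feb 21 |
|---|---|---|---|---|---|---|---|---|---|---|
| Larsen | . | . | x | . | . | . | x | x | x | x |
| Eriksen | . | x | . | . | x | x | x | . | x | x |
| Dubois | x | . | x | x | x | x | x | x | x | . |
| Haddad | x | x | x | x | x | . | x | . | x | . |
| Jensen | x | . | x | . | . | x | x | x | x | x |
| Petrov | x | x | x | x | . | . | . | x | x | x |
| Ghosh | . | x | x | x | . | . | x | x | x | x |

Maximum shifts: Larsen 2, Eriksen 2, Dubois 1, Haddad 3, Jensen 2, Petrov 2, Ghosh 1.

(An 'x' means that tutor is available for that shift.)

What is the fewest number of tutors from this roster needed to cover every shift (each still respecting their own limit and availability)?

5

10 slots to fill and no one can take more than 3, so at least ⌈10/3⌉ = 4 tutors are needed.
Any 4 tutors together have capacity at most 3+2+2+2 = 9 < 10 slots, so 4 can never suffice.
Larsen, Eriksen, Dubois, Haddad, and Jensen alone can cover everything: Feb 12→Haddad, Feb 13→Eriksen, Feb 14→Haddad, Feb 15→Dubois, Feb 16→Eriksen, Feb 17→Jensen, Feb 18→Haddad, Feb 19→Larsen, Feb 20→Jensen, Feb 21→Larsen.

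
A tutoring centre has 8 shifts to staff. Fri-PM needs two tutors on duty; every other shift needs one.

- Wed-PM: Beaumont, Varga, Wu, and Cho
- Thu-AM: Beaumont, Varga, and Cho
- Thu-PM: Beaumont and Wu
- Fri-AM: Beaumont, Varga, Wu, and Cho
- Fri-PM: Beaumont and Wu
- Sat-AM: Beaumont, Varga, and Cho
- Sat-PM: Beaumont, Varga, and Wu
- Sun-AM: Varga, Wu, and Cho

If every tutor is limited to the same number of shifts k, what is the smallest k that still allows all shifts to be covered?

With 4 tutors and 9 worker-slots to fill, someone must work at least ⌈9/4⌉ = 3 shifts, so k ≥ 3.
k = 3 works: Wed-PM→Wu, Thu-AM→Beaumont, Thu-PM→Beaumont, Fri-AM→Wu, Fri-PM→Beaumont+Wu, Sat-AM→Varga, Sat-PM→Varga, Sun-AM→Varga.
Loads: Beaumont 3, Varga 3, Wu 3, Cho 0 — all ≤ 3.

3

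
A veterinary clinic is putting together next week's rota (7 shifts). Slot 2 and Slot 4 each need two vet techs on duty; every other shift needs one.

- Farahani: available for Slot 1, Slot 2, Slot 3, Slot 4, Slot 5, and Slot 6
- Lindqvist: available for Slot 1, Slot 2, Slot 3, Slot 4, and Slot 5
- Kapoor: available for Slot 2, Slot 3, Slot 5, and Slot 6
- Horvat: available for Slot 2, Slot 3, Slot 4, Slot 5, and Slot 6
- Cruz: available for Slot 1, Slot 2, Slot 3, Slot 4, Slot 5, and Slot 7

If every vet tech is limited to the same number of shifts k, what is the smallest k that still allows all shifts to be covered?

2

With 5 vet techs and 9 worker-slots to fill, someone must work at least ⌈9/5⌉ = 2 shifts, so k ≥ 2.
k = 2 works: Slot 1→Farahani, Slot 2→Kapoor+Horvat, Slot 3→Lindqvist, Slot 4→Horvat+Cruz, Slot 5→Lindqvist, Slot 6→Farahani, Slot 7→Cruz.
Loads: Farahani 2, Lindqvist 2, Kapoor 1, Horvat 2, Cruz 2 — all ≤ 2.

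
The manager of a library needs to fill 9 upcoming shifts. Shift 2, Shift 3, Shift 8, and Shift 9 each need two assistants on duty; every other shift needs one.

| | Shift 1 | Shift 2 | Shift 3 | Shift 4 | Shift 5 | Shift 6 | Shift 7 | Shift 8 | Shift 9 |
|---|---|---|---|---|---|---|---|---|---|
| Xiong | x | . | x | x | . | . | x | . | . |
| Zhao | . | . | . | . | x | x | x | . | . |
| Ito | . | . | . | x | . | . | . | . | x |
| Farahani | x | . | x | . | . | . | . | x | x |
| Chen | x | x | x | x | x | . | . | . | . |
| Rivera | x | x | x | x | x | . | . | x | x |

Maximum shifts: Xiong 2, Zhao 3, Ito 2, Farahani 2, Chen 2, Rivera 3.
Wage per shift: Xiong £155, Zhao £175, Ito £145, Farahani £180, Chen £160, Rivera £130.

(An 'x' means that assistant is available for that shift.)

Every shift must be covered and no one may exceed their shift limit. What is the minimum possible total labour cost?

Shift 2 can only be covered by Chen and Rivera, so that assignment is forced.
Shift 6 can only be covered by Zhao, so that assignment is forced.
Shift 8 can only be covered by Farahani and Rivera, so that assignment is forced.
Picking the cheapest available assistant for each shift independently would cost £1880, but that ignores the shift limits.
An optimal schedule: Shift 1→Xiong, Shift 2→Rivera+Chen, Shift 3→Xiong+Chen, Shift 4→Ito, Shift 5→Zhao, Shift 6→Zhao, Shift 7→Zhao, Shift 8→Rivera+Farahani, Shift 9→Rivera+Ito.
Total: 155 + 130 + 160 + 155 + 160 + 145 + 175 + 175 + 175 + 130 + 180 + 130 + 145 = £2015.

£2015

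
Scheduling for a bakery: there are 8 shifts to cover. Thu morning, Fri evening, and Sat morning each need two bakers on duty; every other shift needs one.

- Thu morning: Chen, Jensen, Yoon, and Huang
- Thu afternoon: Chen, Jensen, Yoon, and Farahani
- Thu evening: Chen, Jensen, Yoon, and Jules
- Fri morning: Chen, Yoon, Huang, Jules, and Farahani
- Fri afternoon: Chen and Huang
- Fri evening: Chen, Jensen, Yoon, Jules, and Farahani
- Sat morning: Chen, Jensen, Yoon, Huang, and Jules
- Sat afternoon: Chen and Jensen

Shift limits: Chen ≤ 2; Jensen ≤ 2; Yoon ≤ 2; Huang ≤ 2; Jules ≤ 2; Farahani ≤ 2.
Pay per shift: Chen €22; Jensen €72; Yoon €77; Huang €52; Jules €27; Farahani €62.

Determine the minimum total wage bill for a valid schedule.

Picking the cheapest available baker for each shift independently would cost €282, but that ignores the shift limits.
An optimal schedule: Thu morning→Huang+Jensen, Thu afternoon→Farahani, Thu evening→Jules, Fri morning→Jules, Fri afternoon→Chen, Fri evening→Farahani+Jensen, Sat morning→Huang+Yoon, Sat afternoon→Chen.
Total: 52 + 72 + 62 + 27 + 27 + 22 + 62 + 72 + 52 + 77 + 22 = €547.

€547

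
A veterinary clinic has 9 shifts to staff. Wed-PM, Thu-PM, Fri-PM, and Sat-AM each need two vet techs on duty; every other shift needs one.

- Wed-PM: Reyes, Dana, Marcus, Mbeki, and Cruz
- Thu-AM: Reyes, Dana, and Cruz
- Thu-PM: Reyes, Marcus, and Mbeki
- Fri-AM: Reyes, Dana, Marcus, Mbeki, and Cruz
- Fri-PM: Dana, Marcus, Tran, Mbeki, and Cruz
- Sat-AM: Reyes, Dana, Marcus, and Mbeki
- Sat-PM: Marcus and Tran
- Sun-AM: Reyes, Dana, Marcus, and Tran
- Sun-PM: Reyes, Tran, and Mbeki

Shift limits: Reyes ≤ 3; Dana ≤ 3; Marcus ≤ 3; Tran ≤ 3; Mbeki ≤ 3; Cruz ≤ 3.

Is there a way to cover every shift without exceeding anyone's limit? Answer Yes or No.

One valid schedule: Wed-PM→Mbeki+Cruz, Thu-AM→Reyes, Thu-PM→Reyes+Marcus, Fri-AM→Dana, Fri-PM→Tran+Mbeki, Sat-AM→Dana+Marcus, Sat-PM→Marcus, Sun-AM→Dana, Sun-PM→Reyes.
Loads: Reyes 3/3, Dana 3/3, Marcus 3/3, Tran 1/3, Mbeki 2/3, Cruz 1/3 — all within limits.

Yes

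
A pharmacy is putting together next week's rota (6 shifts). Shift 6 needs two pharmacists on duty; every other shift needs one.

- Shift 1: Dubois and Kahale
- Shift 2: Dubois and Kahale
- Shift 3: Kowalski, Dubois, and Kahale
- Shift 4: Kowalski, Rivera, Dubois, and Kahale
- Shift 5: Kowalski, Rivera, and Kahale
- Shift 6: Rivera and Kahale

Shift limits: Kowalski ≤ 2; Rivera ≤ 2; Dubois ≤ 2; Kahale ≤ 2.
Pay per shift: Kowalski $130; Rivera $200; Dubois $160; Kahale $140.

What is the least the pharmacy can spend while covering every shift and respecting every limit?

Shift 6 can only be covered by Rivera and Kahale, so that assignment is forced.
Picking the cheapest available pharmacist for each shift independently would cost $1010, but that ignores the shift limits.
An optimal schedule: Shift 1→Kahale, Shift 2→Dubois, Shift 3→Kowalski, Shift 4→Dubois, Shift 5→Kowalski, Shift 6→Kahale+Rivera.
Total: 140 + 160 + 130 + 160 + 130 + 140 + 200 = $1060.

$1060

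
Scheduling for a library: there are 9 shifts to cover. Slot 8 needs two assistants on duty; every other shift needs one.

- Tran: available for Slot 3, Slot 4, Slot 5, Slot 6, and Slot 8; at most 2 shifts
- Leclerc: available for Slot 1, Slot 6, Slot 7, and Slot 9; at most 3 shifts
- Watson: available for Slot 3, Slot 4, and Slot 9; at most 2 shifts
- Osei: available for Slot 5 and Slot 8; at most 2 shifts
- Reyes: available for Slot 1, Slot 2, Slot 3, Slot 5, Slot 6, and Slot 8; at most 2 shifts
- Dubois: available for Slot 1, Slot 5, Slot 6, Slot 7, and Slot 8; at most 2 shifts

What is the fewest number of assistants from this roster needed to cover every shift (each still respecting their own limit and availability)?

5

10 slots to fill and no one can take more than 3, so at least ⌈10/3⌉ = 4 assistants are needed.
Any 4 assistants together have capacity at most 3+2+2+2 = 9 < 10 slots, so 4 can never suffice.
Tran, Leclerc, Watson, Osei, and Reyes alone can cover everything: Slot 1→Leclerc, Slot 2→Reyes, Slot 3→Watson, Slot 4→Tran, Slot 5→Osei, Slot 6→Tran, Slot 7→Leclerc, Slot 8→Osei+Reyes, Slot 9→Leclerc.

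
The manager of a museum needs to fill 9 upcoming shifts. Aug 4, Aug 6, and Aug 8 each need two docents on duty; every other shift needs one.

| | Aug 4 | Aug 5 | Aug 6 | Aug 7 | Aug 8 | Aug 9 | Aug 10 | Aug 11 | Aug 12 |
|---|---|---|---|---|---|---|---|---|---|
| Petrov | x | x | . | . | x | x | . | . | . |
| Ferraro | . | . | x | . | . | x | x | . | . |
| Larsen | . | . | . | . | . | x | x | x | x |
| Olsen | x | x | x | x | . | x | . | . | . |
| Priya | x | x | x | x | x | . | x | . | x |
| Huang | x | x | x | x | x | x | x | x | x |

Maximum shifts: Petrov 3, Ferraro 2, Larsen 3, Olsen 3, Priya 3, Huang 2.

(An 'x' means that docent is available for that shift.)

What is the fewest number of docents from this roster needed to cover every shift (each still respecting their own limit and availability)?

12 slots to fill and no one can take more than 3, so at least ⌈12/3⌉ = 4 docents are needed.
Petrov, Larsen, Olsen, and Priya alone can cover everything: Aug 4→Petrov+Olsen, Aug 5→Priya, Aug 6→Olsen+Priya, Aug 7→Olsen, Aug 8→Petrov+Priya, Aug 9→Petrov, Aug 10→Larsen, Aug 11→Larsen, Aug 12→Larsen.

4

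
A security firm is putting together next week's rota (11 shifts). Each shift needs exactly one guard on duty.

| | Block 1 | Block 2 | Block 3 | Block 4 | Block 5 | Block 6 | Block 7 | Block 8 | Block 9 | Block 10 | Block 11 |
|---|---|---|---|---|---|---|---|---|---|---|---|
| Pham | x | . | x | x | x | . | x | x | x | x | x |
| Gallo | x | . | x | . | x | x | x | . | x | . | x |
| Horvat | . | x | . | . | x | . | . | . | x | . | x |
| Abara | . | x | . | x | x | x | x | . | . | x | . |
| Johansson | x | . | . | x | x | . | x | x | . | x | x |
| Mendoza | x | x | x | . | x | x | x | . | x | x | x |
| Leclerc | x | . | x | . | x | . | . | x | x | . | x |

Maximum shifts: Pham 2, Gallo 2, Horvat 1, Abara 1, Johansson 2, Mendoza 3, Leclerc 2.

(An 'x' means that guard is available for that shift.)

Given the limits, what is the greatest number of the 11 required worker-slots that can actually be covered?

11

Total capacity across all guards is 2+2+1+1+2+3+2 = 13, and 11 slots are needed, so at most 11 can be filled.
An assignment achieving 11: Block 1→Johansson, Block 2→Horvat, Block 3→Gallo, Block 4→Pham, Block 5→Mendoza, Block 6→Gallo, Block 7→Johansson, Block 8→Pham, Block 9→Mendoza, Block 10→Abara, Block 11→Mendoza.
Loads: Pham 2/2, Gallo 2/2, Horvat 1/1, Abara 1/1, Johansson 2/2, Mendoza 3/3, Leclerc 0/2.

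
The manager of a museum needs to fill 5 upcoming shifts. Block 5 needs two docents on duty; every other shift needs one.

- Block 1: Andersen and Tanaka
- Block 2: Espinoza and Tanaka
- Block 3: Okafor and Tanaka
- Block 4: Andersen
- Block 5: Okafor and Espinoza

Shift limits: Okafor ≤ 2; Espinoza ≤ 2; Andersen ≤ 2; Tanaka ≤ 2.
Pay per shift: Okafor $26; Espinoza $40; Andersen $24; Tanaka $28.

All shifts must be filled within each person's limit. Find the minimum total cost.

$168

Block 4 can only be covered by Andersen, so that assignment is forced.
Block 5 can only be covered by Okafor and Espinoza, so that assignment is forced.
Picking the cheapest available docent for each shift independently would cost $168, and that bound is achievable.
An optimal schedule: Block 1→Andersen, Block 2→Tanaka, Block 3→Okafor, Block 4→Andersen, Block 5→Okafor+Espinoza.
Total: 24 + 28 + 26 + 24 + 26 + 40 = $168.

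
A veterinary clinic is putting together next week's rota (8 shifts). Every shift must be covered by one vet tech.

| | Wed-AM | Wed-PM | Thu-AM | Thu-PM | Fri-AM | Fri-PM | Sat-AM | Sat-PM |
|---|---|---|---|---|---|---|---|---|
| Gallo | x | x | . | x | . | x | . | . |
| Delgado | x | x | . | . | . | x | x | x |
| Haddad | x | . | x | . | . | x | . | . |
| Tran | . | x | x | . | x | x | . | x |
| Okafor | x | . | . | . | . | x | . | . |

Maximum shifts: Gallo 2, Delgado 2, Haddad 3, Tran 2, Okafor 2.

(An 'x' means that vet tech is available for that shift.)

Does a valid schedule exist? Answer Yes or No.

Yes

Thu-PM can only be covered by Gallo, so that assignment is forced.
Fri-AM can only be covered by Tran, so that assignment is forced.
Sat-AM can only be covered by Delgado, so that assignment is forced.
One valid schedule: Wed-AM→Haddad, Wed-PM→Gallo, Thu-AM→Haddad, Thu-PM→Gallo, Fri-AM→Tran, Fri-PM→Haddad, Sat-AM→Delgado, Sat-PM→Delgado.
Loads: Gallo 2/2, Delgado 2/2, Haddad 3/3, Tran 1/2, Okafor 0/2 — all within limits.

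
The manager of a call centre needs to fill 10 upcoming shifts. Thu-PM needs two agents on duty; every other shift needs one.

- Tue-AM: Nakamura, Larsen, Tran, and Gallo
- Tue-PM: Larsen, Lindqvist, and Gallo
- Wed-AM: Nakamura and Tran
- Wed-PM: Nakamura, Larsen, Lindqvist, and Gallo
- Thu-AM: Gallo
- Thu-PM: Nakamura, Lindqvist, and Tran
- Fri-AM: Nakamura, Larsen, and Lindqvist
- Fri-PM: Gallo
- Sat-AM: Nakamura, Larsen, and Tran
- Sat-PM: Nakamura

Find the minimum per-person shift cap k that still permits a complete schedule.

3

With 5 agents and 11 worker-slots to fill, someone must work at least ⌈11/5⌉ = 3 shifts, so k ≥ 3.
k = 3 works: Tue-AM→Tran, Tue-PM→Larsen, Wed-AM→Nakamura, Wed-PM→Lindqvist, Thu-AM→Gallo, Thu-PM→Nakamura+Lindqvist, Fri-AM→Larsen, Fri-PM→Gallo, Sat-AM→Larsen, Sat-PM→Nakamura.
Loads: Nakamura 3, Larsen 3, Lindqvist 2, Tran 1, Gallo 2 — all ≤ 3.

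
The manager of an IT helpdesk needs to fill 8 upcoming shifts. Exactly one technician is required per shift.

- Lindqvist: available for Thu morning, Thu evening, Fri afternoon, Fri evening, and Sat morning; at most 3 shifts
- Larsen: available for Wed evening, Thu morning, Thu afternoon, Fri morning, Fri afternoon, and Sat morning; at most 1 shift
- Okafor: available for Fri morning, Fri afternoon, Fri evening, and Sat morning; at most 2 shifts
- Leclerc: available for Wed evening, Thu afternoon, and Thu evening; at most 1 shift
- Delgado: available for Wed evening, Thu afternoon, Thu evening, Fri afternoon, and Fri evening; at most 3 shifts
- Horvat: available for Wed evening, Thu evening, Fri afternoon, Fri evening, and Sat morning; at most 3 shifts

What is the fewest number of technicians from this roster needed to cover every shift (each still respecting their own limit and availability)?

3

8 slots to fill and no one can take more than 3, so at least ⌈8/3⌉ = 3 technicians are needed.
Lindqvist, Okafor, and Delgado alone can cover everything: Wed evening→Delgado, Thu morning→Lindqvist, Thu afternoon→Delgado, Thu evening→Lindqvist, Fri morning→Okafor, Fri afternoon→Okafor, Fri evening→Delgado, Sat morning→Lindqvist.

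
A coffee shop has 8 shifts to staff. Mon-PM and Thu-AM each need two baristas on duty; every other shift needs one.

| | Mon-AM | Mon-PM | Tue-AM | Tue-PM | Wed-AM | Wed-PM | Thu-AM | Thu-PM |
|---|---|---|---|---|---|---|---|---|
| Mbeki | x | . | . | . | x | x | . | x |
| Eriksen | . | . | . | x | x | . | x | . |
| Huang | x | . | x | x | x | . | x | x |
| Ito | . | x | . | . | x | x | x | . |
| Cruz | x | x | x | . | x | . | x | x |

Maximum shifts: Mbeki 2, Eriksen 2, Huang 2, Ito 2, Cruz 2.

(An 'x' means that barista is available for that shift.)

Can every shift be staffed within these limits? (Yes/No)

Yes

Mon-PM can only be covered by Ito and Cruz, so that assignment is forced.
One valid schedule: Mon-AM→Mbeki, Mon-PM→Ito+Cruz, Tue-AM→Huang, Tue-PM→Eriksen, Wed-AM→Eriksen, Wed-PM→Mbeki, Thu-AM→Ito+Cruz, Thu-PM→Huang.
Loads: Mbeki 2/2, Eriksen 2/2, Huang 2/2, Ito 2/2, Cruz 2/2 — all within limits.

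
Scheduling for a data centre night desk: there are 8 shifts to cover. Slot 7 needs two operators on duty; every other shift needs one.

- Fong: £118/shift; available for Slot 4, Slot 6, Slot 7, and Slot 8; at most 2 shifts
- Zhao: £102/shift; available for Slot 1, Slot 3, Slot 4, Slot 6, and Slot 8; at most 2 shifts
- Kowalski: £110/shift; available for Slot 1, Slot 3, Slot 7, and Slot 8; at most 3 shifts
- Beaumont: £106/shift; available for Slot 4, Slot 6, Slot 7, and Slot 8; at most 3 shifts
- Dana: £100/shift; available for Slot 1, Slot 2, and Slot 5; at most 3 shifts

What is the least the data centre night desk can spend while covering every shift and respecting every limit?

£932

Slot 2 can only be covered by Dana, so that assignment is forced.
Slot 5 can only be covered by Dana, so that assignment is forced.
Picking the cheapest available operator for each shift independently would cost £924, but that ignores the shift limits.
An optimal schedule: Slot 1→Dana, Slot 2→Dana, Slot 3→Zhao, Slot 4→Zhao, Slot 5→Dana, Slot 6→Beaumont, Slot 7→Beaumont+Kowalski, Slot 8→Beaumont.
Total: 100 + 100 + 102 + 102 + 100 + 106 + 106 + 110 + 106 = £932.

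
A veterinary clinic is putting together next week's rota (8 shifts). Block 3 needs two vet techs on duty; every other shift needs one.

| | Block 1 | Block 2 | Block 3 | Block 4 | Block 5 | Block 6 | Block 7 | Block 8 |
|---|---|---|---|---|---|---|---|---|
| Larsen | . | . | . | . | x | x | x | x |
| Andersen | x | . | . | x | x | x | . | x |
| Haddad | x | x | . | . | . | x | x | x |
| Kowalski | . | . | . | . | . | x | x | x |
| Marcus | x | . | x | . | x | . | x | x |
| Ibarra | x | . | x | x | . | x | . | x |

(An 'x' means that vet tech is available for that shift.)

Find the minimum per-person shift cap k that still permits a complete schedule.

2

With 6 vet techs and 9 worker-slots to fill, someone must work at least ⌈9/6⌉ = 2 shifts, so k ≥ 2.
k = 2 works: Block 1→Andersen, Block 2→Haddad, Block 3→Marcus+Ibarra, Block 4→Andersen, Block 5→Larsen, Block 6→Haddad, Block 7→Larsen, Block 8→Kowalski.
Loads: Larsen 2, Andersen 2, Haddad 2, Kowalski 1, Marcus 1, Ibarra 1 — all ≤ 2.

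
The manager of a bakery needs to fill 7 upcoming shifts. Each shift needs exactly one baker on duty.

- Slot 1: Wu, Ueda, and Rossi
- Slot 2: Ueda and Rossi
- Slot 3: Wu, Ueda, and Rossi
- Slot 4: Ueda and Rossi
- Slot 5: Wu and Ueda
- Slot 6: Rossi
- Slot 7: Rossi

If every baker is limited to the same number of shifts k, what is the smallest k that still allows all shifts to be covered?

3

With 3 bakers and 7 worker-slots to fill, someone must work at least ⌈7/3⌉ = 3 shifts, so k ≥ 3.
k = 3 works: Slot 1→Wu, Slot 2→Ueda, Slot 3→Wu, Slot 4→Ueda, Slot 5→Wu, Slot 6→Rossi, Slot 7→Rossi.
Loads: Wu 3, Ueda 2, Rossi 2 — all ≤ 3.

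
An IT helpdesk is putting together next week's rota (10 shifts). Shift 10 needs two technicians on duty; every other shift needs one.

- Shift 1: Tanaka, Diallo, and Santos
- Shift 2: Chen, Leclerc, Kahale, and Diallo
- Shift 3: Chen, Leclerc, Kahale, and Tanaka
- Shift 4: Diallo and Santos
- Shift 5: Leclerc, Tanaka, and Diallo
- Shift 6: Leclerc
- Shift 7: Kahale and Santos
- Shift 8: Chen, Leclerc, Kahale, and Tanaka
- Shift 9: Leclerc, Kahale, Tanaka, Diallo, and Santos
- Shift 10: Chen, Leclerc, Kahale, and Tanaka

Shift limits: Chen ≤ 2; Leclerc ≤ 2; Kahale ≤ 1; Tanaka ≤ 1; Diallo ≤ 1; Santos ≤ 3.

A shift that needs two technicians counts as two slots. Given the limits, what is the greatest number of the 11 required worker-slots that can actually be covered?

10

Total capacity across all technicians is 2+2+1+1+1+3 = 10, and 11 slots are needed, so at most 10 can be filled.
An assignment achieving 10: Shift 1→Santos, Shift 2→Chen, Shift 3→Chen, Shift 4→Diallo, Shift 5→Leclerc, Shift 6→Leclerc, Shift 7→Santos, Shift 8→Kahale, Shift 9→Santos, Shift 10→Tanaka.
Loads: Chen 2/2, Leclerc 2/2, Kahale 1/1, Tanaka 1/1, Diallo 1/1, Santos 3/3.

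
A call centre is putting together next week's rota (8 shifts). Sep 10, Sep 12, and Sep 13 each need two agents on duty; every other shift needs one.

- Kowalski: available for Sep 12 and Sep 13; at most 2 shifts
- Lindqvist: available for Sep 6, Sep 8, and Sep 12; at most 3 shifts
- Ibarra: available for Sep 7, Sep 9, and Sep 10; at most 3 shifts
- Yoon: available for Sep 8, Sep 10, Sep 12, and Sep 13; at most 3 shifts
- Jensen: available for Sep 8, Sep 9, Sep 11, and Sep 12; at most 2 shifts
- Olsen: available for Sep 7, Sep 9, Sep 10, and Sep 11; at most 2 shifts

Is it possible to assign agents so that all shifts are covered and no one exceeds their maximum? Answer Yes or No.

Yes

Sep 6 can only be covered by Lindqvist, so that assignment is forced.
Sep 13 can only be covered by Kowalski and Yoon, so that assignment is forced.
One valid schedule: Sep 6→Lindqvist, Sep 7→Ibarra, Sep 8→Lindqvist, Sep 9→Ibarra, Sep 10→Ibarra+Yoon, Sep 11→Jensen, Sep 12→Kowalski+Lindqvist, Sep 13→Kowalski+Yoon.
Loads: Kowalski 2/2, Lindqvist 3/3, Ibarra 3/3, Yoon 2/3, Jensen 1/2, Olsen 0/2 — all within limits.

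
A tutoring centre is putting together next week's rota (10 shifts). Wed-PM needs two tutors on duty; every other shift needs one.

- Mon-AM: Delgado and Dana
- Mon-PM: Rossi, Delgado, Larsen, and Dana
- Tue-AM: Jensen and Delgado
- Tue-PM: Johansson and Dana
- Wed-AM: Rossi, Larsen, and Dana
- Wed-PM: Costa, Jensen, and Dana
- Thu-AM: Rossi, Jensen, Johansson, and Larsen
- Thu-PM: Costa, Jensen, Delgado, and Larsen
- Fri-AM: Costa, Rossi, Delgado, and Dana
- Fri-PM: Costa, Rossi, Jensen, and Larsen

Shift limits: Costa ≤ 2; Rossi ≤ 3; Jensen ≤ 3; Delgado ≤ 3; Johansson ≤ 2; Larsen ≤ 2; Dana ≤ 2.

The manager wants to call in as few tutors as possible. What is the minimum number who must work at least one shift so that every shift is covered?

11 slots to fill and no one can take more than 3, so at least ⌈11/3⌉ = 4 tutors are needed.
Rossi, Jensen, Delgado, and Dana alone can cover everything: Mon-AM→Delgado, Mon-PM→Delgado, Tue-AM→Jensen, Tue-PM→Dana, Wed-AM→Rossi, Wed-PM→Jensen+Dana, Thu-AM→Rossi, Thu-PM→Jensen, Fri-AM→Delgado, Fri-PM→Rossi.

4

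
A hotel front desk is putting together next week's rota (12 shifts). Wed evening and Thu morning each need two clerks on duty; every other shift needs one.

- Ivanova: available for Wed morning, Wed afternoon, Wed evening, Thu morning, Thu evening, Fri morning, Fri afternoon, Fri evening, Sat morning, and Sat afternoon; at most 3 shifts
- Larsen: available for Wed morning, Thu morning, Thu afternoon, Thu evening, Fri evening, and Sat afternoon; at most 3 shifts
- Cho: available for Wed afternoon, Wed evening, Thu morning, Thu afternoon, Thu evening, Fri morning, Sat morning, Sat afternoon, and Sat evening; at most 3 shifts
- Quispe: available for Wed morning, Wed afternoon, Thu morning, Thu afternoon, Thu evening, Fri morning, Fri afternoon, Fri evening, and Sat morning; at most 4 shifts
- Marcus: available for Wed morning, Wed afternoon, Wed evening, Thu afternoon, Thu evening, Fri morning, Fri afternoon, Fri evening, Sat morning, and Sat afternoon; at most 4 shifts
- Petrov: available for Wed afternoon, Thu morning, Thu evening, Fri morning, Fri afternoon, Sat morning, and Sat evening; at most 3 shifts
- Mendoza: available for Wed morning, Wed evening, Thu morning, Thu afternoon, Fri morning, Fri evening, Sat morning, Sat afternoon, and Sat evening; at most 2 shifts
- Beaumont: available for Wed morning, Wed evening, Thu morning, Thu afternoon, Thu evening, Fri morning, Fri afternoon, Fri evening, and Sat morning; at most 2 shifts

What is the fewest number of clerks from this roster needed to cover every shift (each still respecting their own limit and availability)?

4

14 slots to fill and no one can take more than 4, so at least ⌈14/4⌉ = 4 clerks are needed.
Ivanova, Cho, Quispe, and Marcus alone can cover everything: Wed morning→Ivanova, Wed afternoon→Quispe, Wed evening→Ivanova+Cho, Thu morning→Ivanova+Cho, Thu afternoon→Quispe, Thu evening→Marcus, Fri morning→Marcus, Fri afternoon→Quispe, Fri evening→Quispe, Sat morning→Marcus, Sat afternoon→Marcus, Sat evening→Cho.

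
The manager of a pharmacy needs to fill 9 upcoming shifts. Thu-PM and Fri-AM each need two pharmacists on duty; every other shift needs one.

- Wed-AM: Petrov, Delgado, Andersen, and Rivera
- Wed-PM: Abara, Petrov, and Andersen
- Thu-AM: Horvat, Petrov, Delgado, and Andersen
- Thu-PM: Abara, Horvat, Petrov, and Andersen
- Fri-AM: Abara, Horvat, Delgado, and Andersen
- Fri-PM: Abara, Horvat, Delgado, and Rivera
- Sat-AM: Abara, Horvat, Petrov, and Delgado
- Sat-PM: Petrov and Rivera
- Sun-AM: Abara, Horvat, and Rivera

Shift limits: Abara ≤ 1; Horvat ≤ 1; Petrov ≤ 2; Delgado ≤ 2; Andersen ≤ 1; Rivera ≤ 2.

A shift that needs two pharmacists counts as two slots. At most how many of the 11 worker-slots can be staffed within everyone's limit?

Total capacity across all pharmacists is 1+1+2+2+1+2 = 9, and 11 slots are needed, so at most 9 can be filled.
An assignment achieving 9: Wed-AM→Rivera, Wed-PM→Abara, Thu-AM→Petrov, Thu-PM→Andersen, Fri-AM→Delgado, Fri-PM→Rivera, Sat-AM→Delgado, Sat-PM→Petrov, Sun-AM→Horvat.
Loads: Abara 1/1, Horvat 1/1, Petrov 2/2, Delgado 2/2, Andersen 1/1, Rivera 2/2.

9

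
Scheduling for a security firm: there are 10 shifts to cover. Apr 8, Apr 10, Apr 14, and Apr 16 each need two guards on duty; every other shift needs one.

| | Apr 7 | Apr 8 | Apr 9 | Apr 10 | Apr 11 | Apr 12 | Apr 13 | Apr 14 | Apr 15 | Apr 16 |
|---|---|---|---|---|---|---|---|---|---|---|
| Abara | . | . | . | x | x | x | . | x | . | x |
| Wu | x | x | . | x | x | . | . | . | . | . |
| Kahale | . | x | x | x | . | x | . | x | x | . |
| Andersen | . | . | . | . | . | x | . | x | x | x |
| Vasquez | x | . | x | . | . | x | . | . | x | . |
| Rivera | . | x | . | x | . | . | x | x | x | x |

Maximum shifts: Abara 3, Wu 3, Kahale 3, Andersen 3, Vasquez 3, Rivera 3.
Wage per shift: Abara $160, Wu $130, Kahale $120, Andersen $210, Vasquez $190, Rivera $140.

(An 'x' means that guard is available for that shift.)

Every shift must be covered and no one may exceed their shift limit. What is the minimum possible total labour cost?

$2030

Apr 13 can only be covered by Rivera, so that assignment is forced.
Picking the cheapest available guard for each shift independently would cost $1820, but that ignores the shift limits.
An optimal schedule: Apr 7→Wu, Apr 8→Kahale+Wu, Apr 9→Kahale, Apr 10→Kahale+Abara, Apr 11→Wu, Apr 12→Vasquez, Apr 13→Rivera, Apr 14→Rivera+Abara, Apr 15→Vasquez, Apr 16→Rivera+Abara.
Total: 130 + 120 + 130 + 120 + 120 + 160 + 130 + 190 + 140 + 140 + 160 + 190 + 140 + 160 = $2030.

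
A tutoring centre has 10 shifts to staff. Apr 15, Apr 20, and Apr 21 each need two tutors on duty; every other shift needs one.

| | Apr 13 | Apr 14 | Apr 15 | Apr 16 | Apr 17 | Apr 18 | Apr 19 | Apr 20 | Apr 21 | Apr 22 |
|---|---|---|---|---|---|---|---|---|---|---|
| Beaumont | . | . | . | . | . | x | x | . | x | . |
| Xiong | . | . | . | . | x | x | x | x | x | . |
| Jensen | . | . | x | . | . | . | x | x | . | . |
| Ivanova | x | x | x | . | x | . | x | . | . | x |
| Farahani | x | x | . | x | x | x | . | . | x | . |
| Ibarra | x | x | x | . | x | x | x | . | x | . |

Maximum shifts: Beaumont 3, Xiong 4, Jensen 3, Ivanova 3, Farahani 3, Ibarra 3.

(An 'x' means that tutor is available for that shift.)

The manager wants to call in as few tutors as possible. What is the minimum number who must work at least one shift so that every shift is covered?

13 slots to fill and no one can take more than 4, so at least ⌈13/4⌉ = 4 tutors are needed.
Xiong, Jensen, Ivanova, and Farahani alone can cover everything: Apr 13→Ivanova, Apr 14→Farahani, Apr 15→Jensen+Ivanova, Apr 16→Farahani, Apr 17→Xiong, Apr 18→Xiong, Apr 19→Jensen, Apr 20→Xiong+Jensen, Apr 21→Xiong+Farahani, Apr 22→Ivanova.

4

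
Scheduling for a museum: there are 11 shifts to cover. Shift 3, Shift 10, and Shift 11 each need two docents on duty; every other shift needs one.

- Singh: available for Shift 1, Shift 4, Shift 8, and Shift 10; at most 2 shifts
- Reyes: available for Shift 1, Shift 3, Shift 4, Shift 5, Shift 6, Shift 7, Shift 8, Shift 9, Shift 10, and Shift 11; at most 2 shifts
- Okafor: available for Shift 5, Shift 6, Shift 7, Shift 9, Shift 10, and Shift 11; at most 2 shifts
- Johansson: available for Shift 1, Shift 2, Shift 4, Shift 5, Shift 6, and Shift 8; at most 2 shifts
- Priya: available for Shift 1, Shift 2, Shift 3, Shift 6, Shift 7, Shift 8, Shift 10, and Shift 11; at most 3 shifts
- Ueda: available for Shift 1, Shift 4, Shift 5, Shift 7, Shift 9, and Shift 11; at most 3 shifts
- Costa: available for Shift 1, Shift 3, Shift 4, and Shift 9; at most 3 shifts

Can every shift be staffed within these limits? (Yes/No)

Yes

One valid schedule: Shift 1→Ueda, Shift 2→Johansson, Shift 3→Reyes+Priya, Shift 4→Johansson, Shift 5→Reyes, Shift 6→Okafor, Shift 7→Okafor, Shift 8→Singh, Shift 9→Ueda, Shift 10→Singh+Priya, Shift 11→Priya+Ueda.
Loads: Singh 2/2, Reyes 2/2, Okafor 2/2, Johansson 2/2, Priya 3/3, Ueda 3/3, Costa 0/3 — all within limits.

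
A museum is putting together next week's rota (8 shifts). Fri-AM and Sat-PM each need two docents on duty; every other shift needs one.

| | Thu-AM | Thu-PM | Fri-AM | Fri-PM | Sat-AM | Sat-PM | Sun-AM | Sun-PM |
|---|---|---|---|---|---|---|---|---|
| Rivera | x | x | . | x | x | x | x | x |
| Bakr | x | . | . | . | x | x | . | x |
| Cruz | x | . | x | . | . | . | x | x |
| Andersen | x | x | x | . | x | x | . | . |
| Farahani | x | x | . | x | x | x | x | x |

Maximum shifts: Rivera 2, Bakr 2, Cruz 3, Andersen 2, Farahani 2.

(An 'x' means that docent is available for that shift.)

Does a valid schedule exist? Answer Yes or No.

Yes

Fri-AM can only be covered by Cruz and Andersen, so that assignment is forced.
One valid schedule: Thu-AM→Cruz, Thu-PM→Rivera, Fri-AM→Cruz+Andersen, Fri-PM→Rivera, Sat-AM→Bakr, Sat-PM→Andersen+Farahani, Sun-AM→Cruz, Sun-PM→Bakr.
Loads: Rivera 2/2, Bakr 2/2, Cruz 3/3, Andersen 2/2, Farahani 1/2 — all within limits.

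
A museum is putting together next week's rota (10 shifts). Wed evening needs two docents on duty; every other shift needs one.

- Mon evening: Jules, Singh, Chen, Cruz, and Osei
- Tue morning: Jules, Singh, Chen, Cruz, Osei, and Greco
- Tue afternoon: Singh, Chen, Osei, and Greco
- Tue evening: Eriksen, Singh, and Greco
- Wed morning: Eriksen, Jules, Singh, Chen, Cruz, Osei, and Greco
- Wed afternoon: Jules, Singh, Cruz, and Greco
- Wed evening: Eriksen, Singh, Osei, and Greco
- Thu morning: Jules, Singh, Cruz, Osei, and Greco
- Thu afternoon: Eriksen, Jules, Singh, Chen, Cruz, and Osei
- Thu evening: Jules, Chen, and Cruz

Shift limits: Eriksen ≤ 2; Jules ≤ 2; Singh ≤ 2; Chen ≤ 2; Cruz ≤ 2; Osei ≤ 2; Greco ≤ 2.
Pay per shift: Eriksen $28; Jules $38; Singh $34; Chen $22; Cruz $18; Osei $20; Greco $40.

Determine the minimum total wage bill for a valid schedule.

Picking the cheapest available docent for each shift independently would cost $222, but that ignores the shift limits.
An optimal schedule: Mon evening→Osei, Tue morning→Chen, Tue afternoon→Osei, Tue evening→Eriksen, Wed morning→Jules, Wed afternoon→Cruz, Wed evening→Eriksen+Singh, Thu morning→Singh, Thu afternoon→Chen, Thu evening→Cruz.
Total: 20 + 22 + 20 + 28 + 38 + 18 + 28 + 34 + 34 + 22 + 18 = $282.

$282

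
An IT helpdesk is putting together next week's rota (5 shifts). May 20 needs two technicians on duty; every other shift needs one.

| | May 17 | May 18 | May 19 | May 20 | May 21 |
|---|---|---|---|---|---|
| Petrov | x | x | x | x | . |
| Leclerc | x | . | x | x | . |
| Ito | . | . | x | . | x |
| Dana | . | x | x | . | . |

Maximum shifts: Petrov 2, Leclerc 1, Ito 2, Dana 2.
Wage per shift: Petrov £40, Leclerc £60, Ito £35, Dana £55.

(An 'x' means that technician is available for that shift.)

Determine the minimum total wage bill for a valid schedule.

£265

May 20 can only be covered by Petrov and Leclerc, so that assignment is forced.
May 21 can only be covered by Ito, so that assignment is forced.
Picking the cheapest available technician for each shift independently would cost £250, but that ignores the shift limits.
An optimal schedule: May 17→Petrov, May 18→Dana, May 19→Ito, May 20→Petrov+Leclerc, May 21→Ito.
Total: 40 + 55 + 35 + 40 + 60 + 35 = £265.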